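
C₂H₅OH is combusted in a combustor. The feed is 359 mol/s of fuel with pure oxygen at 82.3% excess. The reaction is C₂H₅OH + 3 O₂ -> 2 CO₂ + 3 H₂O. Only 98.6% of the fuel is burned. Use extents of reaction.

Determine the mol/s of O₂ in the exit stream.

901 mol/s

Stoichiometric O₂ = 3 × 359 = 1077 mol/s; O₂ fed = 1077 × 1.823 = 1963 mol/s.
Fuel reacted = 0.986 × 359 → ξ = 354 mol/s.
Outlet (n = n₀ + ν ξ):
  C₂H₅OH: 359 − 1(354) = 5.026
  O₂: 1963 − 3(354) = 901.4
  CO₂: 0 + 2(354) = 707.9
  H₂O: 0 + 3(354) = 1062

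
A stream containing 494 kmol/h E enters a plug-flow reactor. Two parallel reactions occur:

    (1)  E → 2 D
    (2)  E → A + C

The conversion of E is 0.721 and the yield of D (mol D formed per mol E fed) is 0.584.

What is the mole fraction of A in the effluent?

Yield of D: 2ξ₁ / 494 = 0.584 → ξ₁ = 144.2 kmol/h.
Conversion of E: 1ξ₁ + 1ξ₂ = 0.721 × 494 = 356.2 → ξ₂ = 211.9 kmol/h.
Outlet amounts (n = n₀ + Σ ν·ξ):
  E: 494 − 1(144.2) − 1(211.9) = 137.8
  D: 0 + 2(144.2) = 288.5
  A: 0 + 1(211.9) = 211.9
  C: 0 + 1(211.9) = 211.9
Total out = 850.2 kmol/h; y_A = 211.9 / 850.2 = 0.2493.

0.249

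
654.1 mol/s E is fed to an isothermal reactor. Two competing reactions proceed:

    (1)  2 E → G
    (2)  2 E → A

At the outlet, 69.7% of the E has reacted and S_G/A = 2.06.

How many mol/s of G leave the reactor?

Conversion of E: E consumed = 0.697 × 654.1 = 455.9 mol/s = 2ξ₁ + 2ξ₂.
Selectivity: 1ξ₁ / (1ξ₂) = 2.06 → ξ₁ = 2.06 ξ₂.
Substitute: (2·2.06 + 2) ξ₂ = 455.9 → ξ₂ = 74.49 mol/s, ξ₁ = 153.5 mol/s.
Outlet amounts (n = n₀ + Σ ν·ξ):
  E: 654.1 − 2(153.5) − 2(74.49) = 198.2
  G: 0 + 1(153.5) = 153.5
  A: 0 + 1(74.49) = 74.49

153 mol/s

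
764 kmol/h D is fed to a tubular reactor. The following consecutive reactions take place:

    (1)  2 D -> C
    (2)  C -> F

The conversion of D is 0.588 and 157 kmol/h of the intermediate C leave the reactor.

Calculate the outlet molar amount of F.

67.6 kmol/h

Conversion of D: D consumed = 2ξ₁ = 0.588 × 764 → ξ₁ = 224.6 kmol/h.
C balance: n_C = 0 + 1ξ₁ − 1ξ₂ = 157 → ξ₂ = (1·224.6 − 157)/1 = 67.62 kmol/h.
Outlet amounts (n = n₀ + Σ ν·ξ):
  D: 764 − 2(224.6) = 314.8
  C: 0 + 1(224.6) − 1(67.62) = 157
  F: 0 + 1(67.62) = 67.62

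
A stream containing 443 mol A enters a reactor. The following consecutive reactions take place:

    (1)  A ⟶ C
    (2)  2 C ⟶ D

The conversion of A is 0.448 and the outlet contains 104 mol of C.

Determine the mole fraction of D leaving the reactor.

Conversion of A: A consumed = 1ξ₁ = 0.448 × 443 → ξ₁ = 198.5 mol.
C balance: n_C = 0 + 1ξ₁ − 2ξ₂ = 104 → ξ₂ = (1·198.5 − 104)/2 = 47.23 mol.
Outlet amounts (n = n₀ + Σ ν·ξ):
  A: 443 − 1(198.5) = 244.5
  C: 0 + 1(198.5) − 2(47.23) = 104
  D: 0 + 1(47.23) = 47.23
Total out = 395.8 mol; y_D = 47.23 / 395.8 = 0.1193.

0.119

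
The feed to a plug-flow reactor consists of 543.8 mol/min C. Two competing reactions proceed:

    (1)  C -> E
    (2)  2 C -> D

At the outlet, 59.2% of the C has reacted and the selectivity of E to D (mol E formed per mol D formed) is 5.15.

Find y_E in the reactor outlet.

0.465

Conversion of C: C consumed = 0.592 × 543.8 = 321.9 mol/min = 1ξ₁ + 2ξ₂.
Selectivity: 1ξ₁ / (1ξ₂) = 5.15 → ξ₁ = 5.15 ξ₂.
Substitute: (1·5.15 + 2) ξ₂ = 321.9 → ξ₂ = 45.03 mol/min, ξ₁ = 231.9 mol/min.
Outlet amounts (n = n₀ + Σ ν·ξ):
  C: 543.8 − 1(231.9) − 2(45.03) = 221.9
  E: 0 + 1(231.9) = 231.9
  D: 0 + 1(45.03) = 45.03
Total out = 498.8 mol/min; y_E = 231.9 / 498.8 = 0.4649.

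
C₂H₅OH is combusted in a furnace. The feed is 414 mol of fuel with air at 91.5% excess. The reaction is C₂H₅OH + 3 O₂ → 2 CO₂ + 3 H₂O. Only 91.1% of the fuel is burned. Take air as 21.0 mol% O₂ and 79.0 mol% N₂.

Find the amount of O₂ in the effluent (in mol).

1250 mol

Stoichiometric O₂ = 3 × 414 = 1242 mol; O₂ fed = 1242 × 1.915 = 2378 mol.
N₂ fed = 2378 × 79/21 = 8947 mol.
Fuel reacted = 0.911 × 414 → ξ = 377.2 mol.
Outlet (n = n₀ + ν ξ):
  C₂H₅OH: 414 − 1(377.2) = 36.85
  O₂: 2378 − 3(377.2) = 1247
  N₂: 8947 (inert)
  CO₂: 0 + 2(377.2) = 754.3
  H₂O: 0 + 3(377.2) = 1131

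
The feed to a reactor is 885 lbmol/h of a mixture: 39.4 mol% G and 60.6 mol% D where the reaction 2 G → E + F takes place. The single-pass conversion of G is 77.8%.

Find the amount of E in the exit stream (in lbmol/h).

G reacted = 0.778 × 348.7 = 271.3 lbmol/h; ν_G = −2, so ξ = 271.3/2 = 135.6 lbmol/h.
Outlet amounts (n = n₀ + ν ξ):
  G: 348.7 − 2(135.6) = 77.41
  E: 0 + 1(135.6) = 135.6
  F: 0 + 1(135.6) = 135.6
  D: 536.3 (inert)

136 lbmol/h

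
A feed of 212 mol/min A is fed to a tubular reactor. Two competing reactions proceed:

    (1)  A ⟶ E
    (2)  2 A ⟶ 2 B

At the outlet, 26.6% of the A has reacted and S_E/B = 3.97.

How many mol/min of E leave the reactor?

45 mol/min

Conversion of A: A consumed = 0.266 × 212 = 56.39 mol/min = 1ξ₁ + 2ξ₂.
Selectivity: 1ξ₁ / (2ξ₂) = 3.97 → ξ₁ = 7.94 ξ₂.
Substitute: (1·7.94 + 2) ξ₂ = 56.39 → ξ₂ = 5.673 mol/min, ξ₁ = 45.05 mol/min.
Outlet amounts (n = n₀ + Σ ν·ξ):
  A: 212 − 1(45.05) − 2(5.673) = 155.6
  E: 0 + 1(45.05) = 45.05
  B: 0 + 2(5.673) = 11.35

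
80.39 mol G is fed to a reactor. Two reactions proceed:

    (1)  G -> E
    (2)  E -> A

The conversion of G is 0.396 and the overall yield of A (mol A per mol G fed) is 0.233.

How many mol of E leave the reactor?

Conversion of G: G consumed = 1ξ₁ = 0.396 × 80.39 → ξ₁ = 31.83 mol.
Yield of A: 1ξ₂ / 80.39 = 0.233 → ξ₂ = 18.73 mol.
Outlet amounts (n = n₀ + Σ ν·ξ):
  G: 80.39 − 1(31.83) = 48.56
  E: 0 + 1(31.83) − 1(18.73) = 13.1
  A: 0 + 1(18.73) = 18.73

13.1 mol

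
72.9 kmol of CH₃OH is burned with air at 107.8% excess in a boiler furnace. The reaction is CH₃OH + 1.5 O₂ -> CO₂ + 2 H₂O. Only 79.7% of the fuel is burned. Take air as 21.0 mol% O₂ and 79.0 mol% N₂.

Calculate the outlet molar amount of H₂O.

Stoichiometric O₂ = 1.5 × 72.9 = 109.4 kmol; O₂ fed = 109.4 × 2.078 = 227.2 kmol.
N₂ fed = 227.2 × 79/21 = 854.8 kmol.
Fuel reacted = 0.797 × 72.9 → ξ = 58.1 kmol.
Outlet (n = n₀ + ν ξ):
  CH₃OH: 72.9 − 1(58.1) = 14.8
  O₂: 227.2 − 1.5(58.1) = 140.1
  N₂: 854.8 (inert)
  CO₂: 0 + 1(58.1) = 58.1
  H₂O: 0 + 2(58.1) = 116.2

116 kmol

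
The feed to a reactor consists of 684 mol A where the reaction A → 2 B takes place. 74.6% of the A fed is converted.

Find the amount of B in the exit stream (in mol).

1020 mol

A reacted = 0.746 × 684 = 510.3 mol; ν_A = −1, so ξ = 510.3/1 = 510.3 mol.
Outlet amounts (n = n₀ + ν ξ):
  A: 684 − 1(510.3) = 173.7
  B: 0 + 2(510.3) = 1021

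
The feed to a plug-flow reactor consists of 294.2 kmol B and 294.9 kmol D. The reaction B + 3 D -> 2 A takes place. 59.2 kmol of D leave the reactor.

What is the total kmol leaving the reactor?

432 kmol

For D: n = n₀ − 3ξ → 59.2 = 294.9 − 3ξ, giving ξ = 78.57 kmol.
Outlet amounts (n = n₀ + ν ξ):
  B: 294.2 − 1(78.57) = 215.6
  D: 294.9 − 3(78.57) = 59.2
  A: 0 + 2(78.57) = 157.1
Total out = 215.6 + 59.2 + 157.1 = 432 kmol.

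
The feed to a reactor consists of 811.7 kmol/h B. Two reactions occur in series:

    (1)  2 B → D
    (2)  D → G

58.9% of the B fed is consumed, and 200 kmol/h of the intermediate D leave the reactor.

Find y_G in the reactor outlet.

Conversion of B: B consumed = 2ξ₁ = 0.589 × 811.7 → ξ₁ = 239 kmol/h.
D balance: n_D = 0 + 1ξ₁ − 1ξ₂ = 200 → ξ₂ = (1·239 − 200)/1 = 39.05 kmol/h.
Outlet amounts (n = n₀ + Σ ν·ξ):
  B: 811.7 − 2(239) = 333.6
  D: 0 + 1(239) − 1(39.05) = 200
  G: 0 + 1(39.05) = 39.05
Total out = 572.7 kmol/h; y_G = 39.05 / 572.7 = 0.06818.

0.0682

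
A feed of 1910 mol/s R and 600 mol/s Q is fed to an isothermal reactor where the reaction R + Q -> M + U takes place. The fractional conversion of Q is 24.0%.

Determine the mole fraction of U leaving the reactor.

Q reacted = 0.24 × 600 = 144 mol/s; ν_Q = −1, so ξ = 144/1 = 144 mol/s.
Outlet amounts (n = n₀ + ν ξ):
  R: 1910 − 1(144) = 1766
  Q: 600 − 1(144) = 456
  M: 0 + 1(144) = 144
  U: 0 + 1(144) = 144
Total out = 2510 mol/s; y_U = 144 / 2510 = 0.05737.

0.0574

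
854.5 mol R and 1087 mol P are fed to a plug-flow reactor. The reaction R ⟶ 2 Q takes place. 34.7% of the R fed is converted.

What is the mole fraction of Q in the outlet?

0.265

R reacted = 0.347 × 854.5 = 296.5 mol; ν_R = −1, so ξ = 296.5/1 = 296.5 mol.
Outlet amounts (n = n₀ + ν ξ):
  R: 854.5 − 1(296.5) = 558
  Q: 0 + 2(296.5) = 593
  P: 1087 (inert)
Total out = 2238 mol; y_Q = 593 / 2238 = 0.265.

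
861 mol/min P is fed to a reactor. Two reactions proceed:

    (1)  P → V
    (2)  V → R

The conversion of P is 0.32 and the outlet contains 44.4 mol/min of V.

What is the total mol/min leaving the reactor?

861 mol/min

Conversion of P: P consumed = 1ξ₁ = 0.32 × 861 → ξ₁ = 275.5 mol/min.
V balance: n_V = 0 + 1ξ₁ − 1ξ₂ = 44.4 → ξ₂ = (1·275.5 − 44.4)/1 = 231.1 mol/min.
Outlet amounts (n = n₀ + Σ ν·ξ):
  P: 861 − 1(275.5) = 585.5
  V: 0 + 1(275.5) − 1(231.1) = 44.4
  R: 0 + 1(231.1) = 231.1
Total out = 585.5 + 44.4 + 231.1 = 861 mol/min.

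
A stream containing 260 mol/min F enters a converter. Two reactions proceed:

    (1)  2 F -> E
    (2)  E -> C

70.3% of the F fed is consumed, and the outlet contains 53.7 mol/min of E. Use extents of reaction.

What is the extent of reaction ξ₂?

Conversion of F: F consumed = 2ξ₁ = 0.703 × 260 → ξ₁ = 91.39 mol/min.
E balance: n_E = 0 + 1ξ₁ − 1ξ₂ = 53.7 → ξ₂ = (1·91.39 − 53.7)/1 = 37.69 mol/min.
Outlet amounts (n = n₀ + Σ ν·ξ):
  F: 260 − 2(91.39) = 77.22
  E: 0 + 1(91.39) − 1(37.69) = 53.7
  C: 0 + 1(37.69) = 37.69

ξ₂ = 37.7 mol/min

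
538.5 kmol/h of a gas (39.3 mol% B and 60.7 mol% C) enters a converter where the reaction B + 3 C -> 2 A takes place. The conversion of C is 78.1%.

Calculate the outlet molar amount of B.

127 kmol/h

C reacted = 0.781 × 326.9 = 255.3 kmol/h; ν_C = −3, so ξ = 255.3/3 = 85.1 kmol/h.
Outlet amounts (n = n₀ + ν ξ):
  B: 211.6 − 1(85.1) = 126.5
  C: 326.9 − 3(85.1) = 71.58
  A: 0 + 2(85.1) = 170.2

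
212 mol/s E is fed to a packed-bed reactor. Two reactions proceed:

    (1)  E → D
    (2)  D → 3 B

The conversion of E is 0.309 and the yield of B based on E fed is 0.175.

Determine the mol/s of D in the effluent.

53.1 mol/s

Conversion of E: E consumed = 1ξ₁ = 0.309 × 212 → ξ₁ = 65.51 mol/s.
Yield of B: 3ξ₂ / 212 = 0.175 → ξ₂ = 12.37 mol/s.
Outlet amounts (n = n₀ + Σ ν·ξ):
  E: 212 − 1(65.51) = 146.5
  D: 0 + 1(65.51) − 1(12.37) = 53.14
  B: 0 + 3(12.37) = 37.1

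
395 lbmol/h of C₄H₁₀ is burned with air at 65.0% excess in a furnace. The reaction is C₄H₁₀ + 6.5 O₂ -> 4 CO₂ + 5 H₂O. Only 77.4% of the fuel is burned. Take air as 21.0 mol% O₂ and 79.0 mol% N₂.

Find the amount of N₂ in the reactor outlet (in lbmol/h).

15900 lbmol/h

Stoichiometric O₂ = 6.5 × 395 = 2568 lbmol/h; O₂ fed = 2568 × 1.650 = 4236 lbmol/h.
N₂ fed = 4236 × 79/21 = 15940 lbmol/h.
Fuel reacted = 0.774 × 395 → ξ = 305.7 lbmol/h.
Outlet (n = n₀ + ν ξ):
  C₄H₁₀: 395 − 1(305.7) = 89.27
  O₂: 4236 − 6.5(305.7) = 2249
  N₂: 15940 (inert)
  CO₂: 0 + 4(305.7) = 1223
  H₂O: 0 + 5(305.7) = 1529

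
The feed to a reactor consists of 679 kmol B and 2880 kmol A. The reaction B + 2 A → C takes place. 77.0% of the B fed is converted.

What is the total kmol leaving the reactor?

B reacted = 0.77 × 679 = 522.8 kmol; ν_B = −1, so ξ = 522.8/1 = 522.8 kmol.
Outlet amounts (n = n₀ + ν ξ):
  B: 679 − 1(522.8) = 156.2
  A: 2880 − 2(522.8) = 1834
  C: 0 + 1(522.8) = 522.8
Total out = 156.2 + 1834 + 522.8 = 2513 kmol.

2510 kmol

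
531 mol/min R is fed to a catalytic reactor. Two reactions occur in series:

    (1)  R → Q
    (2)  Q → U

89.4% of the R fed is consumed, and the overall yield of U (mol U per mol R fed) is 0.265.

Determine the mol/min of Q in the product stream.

334 mol/min

Conversion of R: R consumed = 1ξ₁ = 0.894 × 531 → ξ₁ = 474.7 mol/min.
Yield of U: 1ξ₂ / 531 = 0.265 → ξ₂ = 140.7 mol/min.
Outlet amounts (n = n₀ + Σ ν·ξ):
  R: 531 − 1(474.7) = 56.29
  Q: 0 + 1(474.7) − 1(140.7) = 334
  U: 0 + 1(140.7) = 140.7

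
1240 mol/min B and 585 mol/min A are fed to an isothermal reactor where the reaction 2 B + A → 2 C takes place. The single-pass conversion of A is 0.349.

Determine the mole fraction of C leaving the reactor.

0.252

A reacted = 0.349 × 585 = 204.2 mol/min; ν_A = −1, so ξ = 204.2/1 = 204.2 mol/min.
Outlet amounts (n = n₀ + ν ξ):
  B: 1240 − 2(204.2) = 831.7
  A: 585 − 1(204.2) = 380.8
  C: 0 + 2(204.2) = 408.3
Total out = 1621 mol/min; y_C = 408.3 / 1621 = 0.2519.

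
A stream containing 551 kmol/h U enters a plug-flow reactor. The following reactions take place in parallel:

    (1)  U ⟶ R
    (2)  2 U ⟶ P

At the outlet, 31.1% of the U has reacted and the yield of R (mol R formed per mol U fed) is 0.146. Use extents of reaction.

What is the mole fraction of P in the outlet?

0.0899

Yield of R: 1ξ₁ / 551 = 0.146 → ξ₁ = 80.45 kmol/h.
Conversion of U: 1ξ₁ + 2ξ₂ = 0.311 × 551 = 171.4 → ξ₂ = 45.46 kmol/h.
Outlet amounts (n = n₀ + Σ ν·ξ):
  U: 551 − 1(80.45) − 2(45.46) = 379.6
  R: 0 + 1(80.45) = 80.45
  P: 0 + 1(45.46) = 45.46
Total out = 505.5 kmol/h; y_P = 45.46 / 505.5 = 0.08992.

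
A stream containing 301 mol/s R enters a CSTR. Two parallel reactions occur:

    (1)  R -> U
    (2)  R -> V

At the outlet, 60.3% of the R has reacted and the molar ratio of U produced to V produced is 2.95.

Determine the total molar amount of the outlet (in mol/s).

Conversion of R: R consumed = 0.603 × 301 = 181.5 mol/s = 1ξ₁ + 1ξ₂.
Selectivity: 1ξ₁ / (1ξ₂) = 2.95 → ξ₁ = 2.95 ξ₂.
Substitute: (1·2.95 + 1) ξ₂ = 181.5 → ξ₂ = 45.95 mol/s, ξ₁ = 135.6 mol/s.
Outlet amounts (n = n₀ + Σ ν·ξ):
  R: 301 − 1(135.6) − 1(45.95) = 119.5
  U: 0 + 1(135.6) = 135.6
  V: 0 + 1(45.95) = 45.95
Total out = 119.5 + 135.6 + 45.95 = 301 mol/s.

301 mol/s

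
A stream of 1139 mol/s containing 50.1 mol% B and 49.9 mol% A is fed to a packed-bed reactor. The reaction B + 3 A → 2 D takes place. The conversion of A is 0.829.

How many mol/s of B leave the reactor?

A reacted = 0.829 × 568.4 = 471.2 mol/s; ν_A = −3, so ξ = 471.2/3 = 157.1 mol/s.
Outlet amounts (n = n₀ + ν ξ):
  B: 570.6 − 1(157.1) = 413.6
  A: 568.4 − 3(157.1) = 97.19
  D: 0 + 2(157.1) = 314.1

414 mol/s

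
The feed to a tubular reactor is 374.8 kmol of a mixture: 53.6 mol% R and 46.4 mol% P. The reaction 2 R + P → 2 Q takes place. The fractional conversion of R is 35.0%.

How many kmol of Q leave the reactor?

R reacted = 0.35 × 200.9 = 70.31 kmol; ν_R = −2, so ξ = 70.31/2 = 35.16 kmol.
Outlet amounts (n = n₀ + ν ξ):
  R: 200.9 − 2(35.16) = 130.6
  P: 173.9 − 1(35.16) = 138.8
  Q: 0 + 2(35.16) = 70.31

70.3 kmol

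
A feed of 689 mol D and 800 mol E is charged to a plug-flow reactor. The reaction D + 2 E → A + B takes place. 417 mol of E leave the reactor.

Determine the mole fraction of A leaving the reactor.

For E: n = n₀ − 2ξ → 417 = 800 − 2ξ, giving ξ = 191.5 mol.
Outlet amounts (n = n₀ + ν ξ):
  D: 689 − 1(191.5) = 497.5
  E: 800 − 2(191.5) = 417
  A: 0 + 1(191.5) = 191.5
  B: 0 + 1(191.5) = 191.5
Total out = 1298 mol; y_A = 191.5 / 1298 = 0.1476.

0.148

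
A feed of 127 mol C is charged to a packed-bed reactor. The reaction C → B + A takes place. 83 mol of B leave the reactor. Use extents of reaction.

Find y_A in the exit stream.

For B: n = n₀ + 1ξ → 83 = 0 + 1ξ, giving ξ = 83 mol.
Outlet amounts (n = n₀ + ν ξ):
  C: 127 − 1(83) = 44
  B: 0 + 1(83) = 83
  A: 0 + 1(83) = 83
Total out = 210 mol; y_A = 83 / 210 = 0.3952.

0.395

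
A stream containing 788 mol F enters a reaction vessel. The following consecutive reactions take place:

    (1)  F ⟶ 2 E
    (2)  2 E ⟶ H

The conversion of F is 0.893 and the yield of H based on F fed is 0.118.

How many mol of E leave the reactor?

Conversion of F: F consumed = 1ξ₁ = 0.893 × 788 → ξ₁ = 703.7 mol.
Yield of H: 1ξ₂ / 788 = 0.118 → ξ₂ = 92.98 mol.
Outlet amounts (n = n₀ + Σ ν·ξ):
  F: 788 − 1(703.7) = 84.32
  E: 0 + 2(703.7) − 2(92.98) = 1221
  H: 0 + 1(92.98) = 92.98

1220 mol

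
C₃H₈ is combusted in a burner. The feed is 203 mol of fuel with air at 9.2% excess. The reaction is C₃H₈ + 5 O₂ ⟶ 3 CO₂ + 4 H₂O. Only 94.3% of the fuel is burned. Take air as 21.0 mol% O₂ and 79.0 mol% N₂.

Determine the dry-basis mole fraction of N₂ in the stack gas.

0.85

Stoichiometric O₂ = 5 × 203 = 1015 mol; O₂ fed = 1015 × 1.092 = 1108 mol.
N₂ fed = 1108 × 79/21 = 4170 mol.
Fuel reacted = 0.943 × 203 → ξ = 191.4 mol.
Outlet (n = n₀ + ν ξ):
  C₃H₈: 203 − 1(191.4) = 11.57
  O₂: 1108 − 5(191.4) = 151.2
  N₂: 4170 (inert)
  CO₂: 0 + 3(191.4) = 574.3
  H₂O: 0 + 4(191.4) = 765.7
Dry total = 4907 mol; y_N₂ (dry) = 4170 / 4907 = 0.8498.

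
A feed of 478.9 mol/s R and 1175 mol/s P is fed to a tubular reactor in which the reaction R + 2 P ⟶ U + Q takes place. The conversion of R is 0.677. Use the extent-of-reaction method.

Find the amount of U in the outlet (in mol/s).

R reacted = 0.677 × 478.9 = 324.2 mol/s; ν_R = −1, so ξ = 324.2/1 = 324.2 mol/s.
Outlet amounts (n = n₀ + ν ξ):
  R: 478.9 − 1(324.2) = 154.7
  P: 1175 − 2(324.2) = 526.6
  U: 0 + 1(324.2) = 324.2
  Q: 0 + 1(324.2) = 324.2

324 mol/s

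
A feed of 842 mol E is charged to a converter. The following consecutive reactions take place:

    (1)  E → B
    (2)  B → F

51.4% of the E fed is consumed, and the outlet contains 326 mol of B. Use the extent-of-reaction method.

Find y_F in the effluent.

Conversion of E: E consumed = 1ξ₁ = 0.514 × 842 → ξ₁ = 432.8 mol.
B balance: n_B = 0 + 1ξ₁ − 1ξ₂ = 326 → ξ₂ = (1·432.8 − 326)/1 = 106.8 mol.
Outlet amounts (n = n₀ + Σ ν·ξ):
  E: 842 − 1(432.8) = 409.2
  B: 0 + 1(432.8) − 1(106.8) = 326
  F: 0 + 1(106.8) = 106.8
Total out = 842 mol; y_F = 106.8 / 842 = 0.1268.

0.127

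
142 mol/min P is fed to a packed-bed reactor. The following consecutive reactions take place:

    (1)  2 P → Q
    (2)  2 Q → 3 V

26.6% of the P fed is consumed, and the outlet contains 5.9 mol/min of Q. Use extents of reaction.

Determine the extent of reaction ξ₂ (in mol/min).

Conversion of P: P consumed = 2ξ₁ = 0.266 × 142 → ξ₁ = 18.89 mol/min.
Q balance: n_Q = 0 + 1ξ₁ − 2ξ₂ = 5.9 → ξ₂ = (1·18.89 − 5.9)/2 = 6.493 mol/min.
Outlet amounts (n = n₀ + Σ ν·ξ):
  P: 142 − 2(18.89) = 104.2
  Q: 0 + 1(18.89) − 2(6.493) = 5.9
  V: 0 + 3(6.493) = 19.48

ξ₂ = 6.49 mol/min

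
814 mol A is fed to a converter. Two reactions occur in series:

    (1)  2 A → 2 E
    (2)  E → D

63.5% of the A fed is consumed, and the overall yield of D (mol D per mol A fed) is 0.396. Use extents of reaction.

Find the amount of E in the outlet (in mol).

Conversion of A: A consumed = 2ξ₁ = 0.635 × 814 → ξ₁ = 258.4 mol.
Yield of D: 1ξ₂ / 814 = 0.396 → ξ₂ = 322.3 mol.
Outlet amounts (n = n₀ + Σ ν·ξ):
  A: 814 − 2(258.4) = 297.1
  E: 0 + 2(258.4) − 1(322.3) = 194.5
  D: 0 + 1(322.3) = 322.3

195 mol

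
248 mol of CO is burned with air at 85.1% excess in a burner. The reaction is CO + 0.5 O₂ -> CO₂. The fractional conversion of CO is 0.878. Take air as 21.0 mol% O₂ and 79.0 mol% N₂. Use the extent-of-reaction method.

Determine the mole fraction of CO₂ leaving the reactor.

Stoichiometric O₂ = 0.5 × 248 = 124 mol; O₂ fed = 124 × 1.851 = 229.5 mol.
N₂ fed = 229.5 × 79/21 = 863.4 mol.
Fuel reacted = 0.878 × 248 → ξ = 217.7 mol.
Outlet (n = n₀ + ν ξ):
  CO: 248 − 1(217.7) = 30.26
  O₂: 229.5 − 0.5(217.7) = 120.7
  N₂: 863.4 (inert)
  CO₂: 0 + 1(217.7) = 217.7
Total out = 1232 mol; y_CO₂ = 217.7 / 1232 = 0.1767.

0.177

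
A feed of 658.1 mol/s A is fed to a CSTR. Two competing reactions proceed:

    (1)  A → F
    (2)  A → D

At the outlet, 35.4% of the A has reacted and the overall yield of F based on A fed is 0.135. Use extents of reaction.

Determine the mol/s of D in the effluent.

144 mol/s

Yield of F: 1ξ₁ / 658.1 = 0.135 → ξ₁ = 88.84 mol/s.
Conversion of A: 1ξ₁ + 1ξ₂ = 0.354 × 658.1 = 233 → ξ₂ = 144.1 mol/s.
Outlet amounts (n = n₀ + Σ ν·ξ):
  A: 658.1 − 1(88.84) − 1(144.1) = 425.1
  F: 0 + 1(88.84) = 88.84
  D: 0 + 1(144.1) = 144.1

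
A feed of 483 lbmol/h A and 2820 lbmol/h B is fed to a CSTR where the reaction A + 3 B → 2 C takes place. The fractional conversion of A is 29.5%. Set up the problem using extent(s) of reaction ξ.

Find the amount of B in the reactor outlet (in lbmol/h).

2390 lbmol/h

A reacted = 0.295 × 483 = 142.5 lbmol/h; ν_A = −1, so ξ = 142.5/1 = 142.5 lbmol/h.
Outlet amounts (n = n₀ + ν ξ):
  A: 483 − 1(142.5) = 340.5
  B: 2820 − 3(142.5) = 2393
  C: 0 + 2(142.5) = 285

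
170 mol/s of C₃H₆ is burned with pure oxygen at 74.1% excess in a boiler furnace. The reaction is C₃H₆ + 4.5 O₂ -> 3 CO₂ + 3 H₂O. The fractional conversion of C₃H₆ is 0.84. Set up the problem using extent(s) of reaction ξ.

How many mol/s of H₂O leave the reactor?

428 mol/s

Stoichiometric O₂ = 4.5 × 170 = 765 mol/s; O₂ fed = 765 × 1.741 = 1332 mol/s.
Fuel reacted = 0.84 × 170 → ξ = 142.8 mol/s.
Outlet (n = n₀ + ν ξ):
  C₃H₆: 170 − 1(142.8) = 27.2
  O₂: 1332 − 4.5(142.8) = 689.3
  CO₂: 0 + 3(142.8) = 428.4
  H₂O: 0 + 3(142.8) = 428.4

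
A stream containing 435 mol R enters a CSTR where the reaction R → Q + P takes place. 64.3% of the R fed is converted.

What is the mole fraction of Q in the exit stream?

R reacted = 0.643 × 435 = 279.7 mol; ν_R = −1, so ξ = 279.7/1 = 279.7 mol.
Outlet amounts (n = n₀ + ν ξ):
  R: 435 − 1(279.7) = 155.3
  Q: 0 + 1(279.7) = 279.7
  P: 0 + 1(279.7) = 279.7
Total out = 714.7 mol; y_Q = 279.7 / 714.7 = 0.3914.

0.391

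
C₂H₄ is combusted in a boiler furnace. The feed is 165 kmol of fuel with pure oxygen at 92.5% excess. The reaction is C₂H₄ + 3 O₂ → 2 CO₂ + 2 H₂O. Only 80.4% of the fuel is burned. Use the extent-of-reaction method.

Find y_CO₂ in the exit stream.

0.237

Stoichiometric O₂ = 3 × 165 = 495 kmol; O₂ fed = 495 × 1.925 = 952.9 kmol.
Fuel reacted = 0.804 × 165 → ξ = 132.7 kmol.
Outlet (n = n₀ + ν ξ):
  C₂H₄: 165 − 1(132.7) = 32.34
  O₂: 952.9 − 3(132.7) = 554.9
  CO₂: 0 + 2(132.7) = 265.3
  H₂O: 0 + 2(132.7) = 265.3
Total out = 1118 kmol; y_CO₂ = 265.3 / 1118 = 0.2373.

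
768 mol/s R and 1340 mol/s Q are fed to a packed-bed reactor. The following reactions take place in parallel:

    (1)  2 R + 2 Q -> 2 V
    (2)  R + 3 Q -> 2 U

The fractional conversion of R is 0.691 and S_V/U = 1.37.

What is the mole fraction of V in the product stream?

0.271

Conversion of R: R consumed = 0.691 × 768 = 530.7 mol/s = 2ξ₁ + 1ξ₂.
Selectivity: 2ξ₁ / (2ξ₂) = 1.37 → ξ₁ = 1.37 ξ₂.
Substitute: (2·1.37 + 1) ξ₂ = 530.7 → ξ₂ = 141.9 mol/s, ξ₁ = 194.4 mol/s.
Outlet amounts (n = n₀ + Σ ν·ξ):
  R: 768 − 2(194.4) − 1(141.9) = 237.3
  Q: 1340 − 2(194.4) − 3(141.9) = 525.5
  V: 0 + 2(194.4) = 388.8
  U: 0 + 2(141.9) = 283.8
Total out = 1435 mol/s; y_V = 388.8 / 1435 = 0.2709.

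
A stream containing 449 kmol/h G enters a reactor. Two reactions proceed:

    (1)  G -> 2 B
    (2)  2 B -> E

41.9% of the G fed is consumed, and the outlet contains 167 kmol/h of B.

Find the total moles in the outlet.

Conversion of G: G consumed = 1ξ₁ = 0.419 × 449 → ξ₁ = 188.1 kmol/h.
B balance: n_B = 0 + 2ξ₁ − 2ξ₂ = 167 → ξ₂ = (2·188.1 − 167)/2 = 104.6 kmol/h.
Outlet amounts (n = n₀ + Σ ν·ξ):
  G: 449 − 1(188.1) = 260.9
  B: 0 + 2(188.1) − 2(104.6) = 167
  E: 0 + 1(104.6) = 104.6
Total out = 260.9 + 167 + 104.6 = 532.5 kmol/h.

532 kmol/h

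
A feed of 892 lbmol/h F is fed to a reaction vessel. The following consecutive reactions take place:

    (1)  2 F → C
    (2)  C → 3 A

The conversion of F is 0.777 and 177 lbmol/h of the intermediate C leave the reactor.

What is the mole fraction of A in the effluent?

Conversion of F: F consumed = 2ξ₁ = 0.777 × 892 → ξ₁ = 346.5 lbmol/h.
C balance: n_C = 0 + 1ξ₁ − 1ξ₂ = 177 → ξ₂ = (1·346.5 − 177)/1 = 169.5 lbmol/h.
Outlet amounts (n = n₀ + Σ ν·ξ):
  F: 892 − 2(346.5) = 198.9
  C: 0 + 1(346.5) − 1(169.5) = 177
  A: 0 + 3(169.5) = 508.6
Total out = 884.5 lbmol/h; y_A = 508.6 / 884.5 = 0.575.

0.575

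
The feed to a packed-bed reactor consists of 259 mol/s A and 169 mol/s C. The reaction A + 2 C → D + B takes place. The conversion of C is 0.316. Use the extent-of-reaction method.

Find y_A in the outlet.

C reacted = 0.316 × 169 = 53.4 mol/s; ν_C = −2, so ξ = 53.4/2 = 26.7 mol/s.
Outlet amounts (n = n₀ + ν ξ):
  A: 259 − 1(26.7) = 232.3
  C: 169 − 2(26.7) = 115.6
  D: 0 + 1(26.7) = 26.7
  B: 0 + 1(26.7) = 26.7
Total out = 401.3 mol/s; y_A = 232.3 / 401.3 = 0.5789.

0.579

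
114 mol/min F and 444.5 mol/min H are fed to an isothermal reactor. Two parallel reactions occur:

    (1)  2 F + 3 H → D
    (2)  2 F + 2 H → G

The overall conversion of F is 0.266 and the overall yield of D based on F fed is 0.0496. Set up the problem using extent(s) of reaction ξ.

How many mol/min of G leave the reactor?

9.51 mol/min

Yield of D: 1ξ₁ / 114 = 0.0496 → ξ₁ = 5.654 mol/min.
Conversion of F: 2ξ₁ + 2ξ₂ = 0.266 × 114 = 30.32 → ξ₂ = 9.508 mol/min.
Outlet amounts (n = n₀ + Σ ν·ξ):
  F: 114 − 2(5.654) − 2(9.508) = 83.68
  H: 444.5 − 3(5.654) − 2(9.508) = 408.5
  D: 0 + 1(5.654) = 5.654
  G: 0 + 1(9.508) = 9.508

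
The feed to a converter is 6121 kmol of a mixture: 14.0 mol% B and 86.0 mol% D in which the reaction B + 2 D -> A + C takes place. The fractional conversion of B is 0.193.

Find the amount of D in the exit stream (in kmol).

4930 kmol

B reacted = 0.193 × 856.9 = 165.4 kmol; ν_B = −1, so ξ = 165.4/1 = 165.4 kmol.
Outlet amounts (n = n₀ + ν ξ):
  B: 856.9 − 1(165.4) = 691.6
  D: 5264 − 2(165.4) = 4933
  A: 0 + 1(165.4) = 165.4
  C: 0 + 1(165.4) = 165.4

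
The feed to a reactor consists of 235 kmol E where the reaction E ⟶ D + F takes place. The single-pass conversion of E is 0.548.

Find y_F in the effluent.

0.354

E reacted = 0.548 × 235 = 128.8 kmol; ν_E = −1, so ξ = 128.8/1 = 128.8 kmol.
Outlet amounts (n = n₀ + ν ξ):
  E: 235 − 1(128.8) = 106.2
  D: 0 + 1(128.8) = 128.8
  F: 0 + 1(128.8) = 128.8
Total out = 363.8 kmol; y_F = 128.8 / 363.8 = 0.354.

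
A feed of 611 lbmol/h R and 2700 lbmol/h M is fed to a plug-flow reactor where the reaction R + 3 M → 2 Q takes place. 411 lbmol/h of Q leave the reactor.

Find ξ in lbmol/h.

For Q: n = n₀ + 2ξ → 411 = 0 + 2ξ, giving ξ = 205.5 lbmol/h.
Outlet amounts (n = n₀ + ν ξ):
  R: 611 − 1(205.5) = 405.5
  M: 2700 − 3(205.5) = 2084
  Q: 0 + 2(205.5) = 411

ξ = 206 lbmol/h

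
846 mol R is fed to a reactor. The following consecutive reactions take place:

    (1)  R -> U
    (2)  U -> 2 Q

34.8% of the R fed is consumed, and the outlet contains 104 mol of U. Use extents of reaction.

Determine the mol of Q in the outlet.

381 mol

Conversion of R: R consumed = 1ξ₁ = 0.348 × 846 → ξ₁ = 294.4 mol.
U balance: n_U = 0 + 1ξ₁ − 1ξ₂ = 104 → ξ₂ = (1·294.4 − 104)/1 = 190.4 mol.
Outlet amounts (n = n₀ + Σ ν·ξ):
  R: 846 − 1(294.4) = 551.6
  U: 0 + 1(294.4) − 1(190.4) = 104
  Q: 0 + 2(190.4) = 380.8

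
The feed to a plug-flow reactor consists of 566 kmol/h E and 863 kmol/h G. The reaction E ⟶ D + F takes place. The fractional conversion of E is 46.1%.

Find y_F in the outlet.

0.154

E reacted = 0.461 × 566 = 260.9 kmol/h; ν_E = −1, so ξ = 260.9/1 = 260.9 kmol/h.
Outlet amounts (n = n₀ + ν ξ):
  E: 566 − 1(260.9) = 305.1
  D: 0 + 1(260.9) = 260.9
  F: 0 + 1(260.9) = 260.9
  G: 863 (inert)
Total out = 1690 kmol/h; y_F = 260.9 / 1690 = 0.1544.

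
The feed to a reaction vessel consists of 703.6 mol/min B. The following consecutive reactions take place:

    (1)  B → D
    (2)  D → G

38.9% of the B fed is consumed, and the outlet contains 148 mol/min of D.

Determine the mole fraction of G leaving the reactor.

0.179

Conversion of B: B consumed = 1ξ₁ = 0.389 × 703.6 → ξ₁ = 273.7 mol/min.
D balance: n_D = 0 + 1ξ₁ − 1ξ₂ = 148 → ξ₂ = (1·273.7 − 148)/1 = 125.7 mol/min.
Outlet amounts (n = n₀ + Σ ν·ξ):
  B: 703.6 − 1(273.7) = 429.9
  D: 0 + 1(273.7) − 1(125.7) = 148
  G: 0 + 1(125.7) = 125.7
Total out = 703.6 mol/min; y_G = 125.7 / 703.6 = 0.1787.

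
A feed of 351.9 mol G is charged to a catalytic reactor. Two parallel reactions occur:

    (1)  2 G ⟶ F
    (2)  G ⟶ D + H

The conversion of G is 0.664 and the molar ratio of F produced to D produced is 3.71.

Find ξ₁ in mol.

ξ₁ = 103 mol

Conversion of G: G consumed = 0.664 × 351.9 = 233.7 mol = 2ξ₁ + 1ξ₂.
Selectivity: 1ξ₁ / (1ξ₂) = 3.71 → ξ₁ = 3.71 ξ₂.
Substitute: (2·3.71 + 1) ξ₂ = 233.7 → ξ₂ = 27.75 mol, ξ₁ = 103 mol.
Outlet amounts (n = n₀ + Σ ν·ξ):
  G: 351.9 − 2(103) − 1(27.75) = 118.2
  F: 0 + 1(103) = 103
  D: 0 + 1(27.75) = 27.75
  H: 0 + 1(27.75) = 27.75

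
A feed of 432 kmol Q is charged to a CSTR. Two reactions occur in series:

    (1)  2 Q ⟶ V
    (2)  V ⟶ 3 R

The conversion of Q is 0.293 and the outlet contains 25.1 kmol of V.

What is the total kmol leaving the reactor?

445 kmol

Conversion of Q: Q consumed = 2ξ₁ = 0.293 × 432 → ξ₁ = 63.29 kmol.
V balance: n_V = 0 + 1ξ₁ − 1ξ₂ = 25.1 → ξ₂ = (1·63.29 − 25.1)/1 = 38.19 kmol.
Outlet amounts (n = n₀ + Σ ν·ξ):
  Q: 432 − 2(63.29) = 305.4
  V: 0 + 1(63.29) − 1(38.19) = 25.1
  R: 0 + 3(38.19) = 114.6
Total out = 305.4 + 25.1 + 114.6 = 445.1 kmol.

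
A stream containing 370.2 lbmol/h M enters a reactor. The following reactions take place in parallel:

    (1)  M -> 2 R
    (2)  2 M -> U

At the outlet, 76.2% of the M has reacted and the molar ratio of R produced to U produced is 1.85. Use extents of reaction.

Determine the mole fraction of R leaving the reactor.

0.492

Conversion of M: M consumed = 0.762 × 370.2 = 282.1 lbmol/h = 1ξ₁ + 2ξ₂.
Selectivity: 2ξ₁ / (1ξ₂) = 1.85 → ξ₁ = 0.925 ξ₂.
Substitute: (1·0.925 + 2) ξ₂ = 282.1 → ξ₂ = 96.44 lbmol/h, ξ₁ = 89.21 lbmol/h.
Outlet amounts (n = n₀ + Σ ν·ξ):
  M: 370.2 − 1(89.21) − 2(96.44) = 88.11
  R: 0 + 2(89.21) = 178.4
  U: 0 + 1(96.44) = 96.44
Total out = 363 lbmol/h; y_R = 178.4 / 363 = 0.4916.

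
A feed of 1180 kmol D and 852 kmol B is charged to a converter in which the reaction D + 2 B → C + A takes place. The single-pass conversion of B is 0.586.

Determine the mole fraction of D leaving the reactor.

0.522

B reacted = 0.586 × 852 = 499.3 kmol; ν_B = −2, so ξ = 499.3/2 = 249.6 kmol.
Outlet amounts (n = n₀ + ν ξ):
  D: 1180 − 1(249.6) = 930.4
  B: 852 − 2(249.6) = 352.7
  C: 0 + 1(249.6) = 249.6
  A: 0 + 1(249.6) = 249.6
Total out = 1782 kmol; y_D = 930.4 / 1782 = 0.522.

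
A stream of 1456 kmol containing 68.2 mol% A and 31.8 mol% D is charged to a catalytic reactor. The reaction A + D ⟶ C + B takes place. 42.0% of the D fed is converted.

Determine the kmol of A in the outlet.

D reacted = 0.42 × 463 = 194.5 kmol; ν_D = −1, so ξ = 194.5/1 = 194.5 kmol.
Outlet amounts (n = n₀ + ν ξ):
  A: 993 − 1(194.5) = 798.5
  D: 463 − 1(194.5) = 268.5
  C: 0 + 1(194.5) = 194.5
  B: 0 + 1(194.5) = 194.5

799 kmol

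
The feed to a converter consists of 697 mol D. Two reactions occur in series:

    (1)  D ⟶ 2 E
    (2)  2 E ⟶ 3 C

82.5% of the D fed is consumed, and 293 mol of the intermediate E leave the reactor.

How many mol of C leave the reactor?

Conversion of D: D consumed = 1ξ₁ = 0.825 × 697 → ξ₁ = 575 mol.
E balance: n_E = 0 + 2ξ₁ − 2ξ₂ = 293 → ξ₂ = (2·575 − 293)/2 = 428.5 mol.
Outlet amounts (n = n₀ + Σ ν·ξ):
  D: 697 − 1(575) = 122
  E: 0 + 2(575) − 2(428.5) = 293
  C: 0 + 3(428.5) = 1286

1290 mol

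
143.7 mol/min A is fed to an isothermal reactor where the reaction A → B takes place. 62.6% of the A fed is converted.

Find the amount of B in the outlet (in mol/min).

90 mol/min

A reacted = 0.626 × 143.7 = 89.96 mol/min; ν_A = −1, so ξ = 89.96/1 = 89.96 mol/min.
Outlet amounts (n = n₀ + ν ξ):
  A: 143.7 − 1(89.96) = 53.74
  B: 0 + 1(89.96) = 89.96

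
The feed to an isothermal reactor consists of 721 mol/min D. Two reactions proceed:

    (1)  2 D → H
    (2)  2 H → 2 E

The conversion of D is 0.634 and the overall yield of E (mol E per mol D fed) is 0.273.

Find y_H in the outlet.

Conversion of D: D consumed = 2ξ₁ = 0.634 × 721 → ξ₁ = 228.6 mol/min.
Yield of E: 2ξ₂ / 721 = 0.273 → ξ₂ = 98.42 mol/min.
Outlet amounts (n = n₀ + Σ ν·ξ):
  D: 721 − 2(228.6) = 263.9
  H: 0 + 1(228.6) − 2(98.42) = 31.72
  E: 0 + 2(98.42) = 196.8
Total out = 492.4 mol/min; y_H = 31.72 / 492.4 = 0.06442.

0.0644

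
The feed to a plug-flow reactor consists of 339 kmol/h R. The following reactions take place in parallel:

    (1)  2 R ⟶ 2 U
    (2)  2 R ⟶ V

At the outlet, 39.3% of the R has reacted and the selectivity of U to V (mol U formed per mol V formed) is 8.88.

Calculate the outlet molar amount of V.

Conversion of R: R consumed = 0.393 × 339 = 133.2 kmol/h = 2ξ₁ + 2ξ₂.
Selectivity: 2ξ₁ / (1ξ₂) = 8.88 → ξ₁ = 4.44 ξ₂.
Substitute: (2·4.44 + 2) ξ₂ = 133.2 → ξ₂ = 12.25 kmol/h, ξ₁ = 54.37 kmol/h.
Outlet amounts (n = n₀ + Σ ν·ξ):
  R: 339 − 2(54.37) − 2(12.25) = 205.8
  U: 0 + 2(54.37) = 108.7
  V: 0 + 1(12.25) = 12.25

12.2 kmol/h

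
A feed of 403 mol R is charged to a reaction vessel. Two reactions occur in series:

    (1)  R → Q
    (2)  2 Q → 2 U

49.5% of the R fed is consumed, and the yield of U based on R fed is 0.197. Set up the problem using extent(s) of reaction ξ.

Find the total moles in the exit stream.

Conversion of R: R consumed = 1ξ₁ = 0.495 × 403 → ξ₁ = 199.5 mol.
Yield of U: 2ξ₂ / 403 = 0.197 → ξ₂ = 39.7 mol.
Outlet amounts (n = n₀ + Σ ν·ξ):
  R: 403 − 1(199.5) = 203.5
  Q: 0 + 1(199.5) − 2(39.7) = 120.1
  U: 0 + 2(39.7) = 79.39
Total out = 203.5 + 120.1 + 79.39 = 403 mol.

403 mol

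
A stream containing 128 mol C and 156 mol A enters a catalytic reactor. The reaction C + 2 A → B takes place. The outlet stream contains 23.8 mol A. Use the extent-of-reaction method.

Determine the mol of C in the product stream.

61.9 mol

For A: n = n₀ − 2ξ → 23.8 = 156 − 2ξ, giving ξ = 66.1 mol.
Outlet amounts (n = n₀ + ν ξ):
  C: 128 − 1(66.1) = 61.9
  A: 156 − 2(66.1) = 23.8
  B: 0 + 1(66.1) = 66.1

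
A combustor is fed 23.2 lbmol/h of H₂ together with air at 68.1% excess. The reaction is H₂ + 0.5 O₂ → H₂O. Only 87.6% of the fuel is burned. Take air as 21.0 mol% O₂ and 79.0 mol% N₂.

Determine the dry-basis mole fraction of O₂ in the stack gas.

Stoichiometric O₂ = 0.5 × 23.2 = 11.6 lbmol/h; O₂ fed = 11.6 × 1.681 = 19.5 lbmol/h.
N₂ fed = 19.5 × 79/21 = 73.36 lbmol/h.
Fuel reacted = 0.876 × 23.2 → ξ = 20.32 lbmol/h.
Outlet (n = n₀ + ν ξ):
  H₂: 23.2 − 1(20.32) = 2.877
  O₂: 19.5 − 0.5(20.32) = 9.338
  N₂: 73.36 (inert)
  H₂O: 0 + 1(20.32) = 20.32
Dry total = 85.57 lbmol/h; y_O₂ (dry) = 9.338 / 85.57 = 0.1091.

0.109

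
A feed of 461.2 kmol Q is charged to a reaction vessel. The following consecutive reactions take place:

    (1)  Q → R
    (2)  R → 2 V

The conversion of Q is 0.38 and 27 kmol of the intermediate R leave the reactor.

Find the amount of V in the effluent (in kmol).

297 kmol

Conversion of Q: Q consumed = 1ξ₁ = 0.38 × 461.2 → ξ₁ = 175.3 kmol.
R balance: n_R = 0 + 1ξ₁ − 1ξ₂ = 27 → ξ₂ = (1·175.3 − 27)/1 = 148.3 kmol.
Outlet amounts (n = n₀ + Σ ν·ξ):
  Q: 461.2 − 1(175.3) = 285.9
  R: 0 + 1(175.3) − 1(148.3) = 27
  V: 0 + 2(148.3) = 296.5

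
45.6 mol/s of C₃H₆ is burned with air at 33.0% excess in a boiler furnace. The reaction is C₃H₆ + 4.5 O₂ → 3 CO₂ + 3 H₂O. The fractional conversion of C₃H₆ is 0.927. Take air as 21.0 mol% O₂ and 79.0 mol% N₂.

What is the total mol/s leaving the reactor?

Stoichiometric O₂ = 4.5 × 45.6 = 205.2 mol/s; O₂ fed = 205.2 × 1.330 = 272.9 mol/s.
N₂ fed = 272.9 × 79/21 = 1027 mol/s.
Fuel reacted = 0.927 × 45.6 → ξ = 42.27 mol/s.
Outlet (n = n₀ + ν ξ):
  C₃H₆: 45.6 − 1(42.27) = 3.329
  O₂: 272.9 − 4.5(42.27) = 82.7
  N₂: 1027 (inert)
  CO₂: 0 + 3(42.27) = 126.8
  H₂O: 0 + 3(42.27) = 126.8
Total out = 3.329 + 82.7 + 1027 + 126.8 + 126.8 = 1366 mol/s.

1370 mol/s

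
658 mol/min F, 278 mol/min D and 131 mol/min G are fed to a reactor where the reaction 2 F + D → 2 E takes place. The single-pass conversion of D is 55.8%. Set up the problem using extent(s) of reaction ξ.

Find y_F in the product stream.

D reacted = 0.558 × 278 = 155.1 mol/min; ν_D = −1, so ξ = 155.1/1 = 155.1 mol/min.
Outlet amounts (n = n₀ + ν ξ):
  F: 658 − 2(155.1) = 347.8
  D: 278 − 1(155.1) = 122.9
  E: 0 + 2(155.1) = 310.2
  G: 131 (inert)
Total out = 911.9 mol/min; y_F = 347.8 / 911.9 = 0.3814.

0.381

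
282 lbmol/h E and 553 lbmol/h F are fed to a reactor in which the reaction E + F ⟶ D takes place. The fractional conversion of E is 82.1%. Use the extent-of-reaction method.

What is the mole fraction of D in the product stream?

0.384

E reacted = 0.821 × 282 = 231.5 lbmol/h; ν_E = −1, so ξ = 231.5/1 = 231.5 lbmol/h.
Outlet amounts (n = n₀ + ν ξ):
  E: 282 − 1(231.5) = 50.48
  F: 553 − 1(231.5) = 321.5
  D: 0 + 1(231.5) = 231.5
Total out = 603.5 lbmol/h; y_D = 231.5 / 603.5 = 0.3836.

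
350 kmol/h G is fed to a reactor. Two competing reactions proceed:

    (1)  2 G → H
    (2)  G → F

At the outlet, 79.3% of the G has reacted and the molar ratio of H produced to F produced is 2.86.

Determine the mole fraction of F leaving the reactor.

Conversion of G: G consumed = 0.793 × 350 = 277.6 kmol/h = 2ξ₁ + 1ξ₂.
Selectivity: 1ξ₁ / (1ξ₂) = 2.86 → ξ₁ = 2.86 ξ₂.
Substitute: (2·2.86 + 1) ξ₂ = 277.6 → ξ₂ = 41.3 kmol/h, ξ₁ = 118.1 kmol/h.
Outlet amounts (n = n₀ + Σ ν·ξ):
  G: 350 − 2(118.1) − 1(41.3) = 72.45
  H: 0 + 1(118.1) = 118.1
  F: 0 + 1(41.3) = 41.3
Total out = 231.9 kmol/h; y_F = 41.3 / 231.9 = 0.1781.

0.178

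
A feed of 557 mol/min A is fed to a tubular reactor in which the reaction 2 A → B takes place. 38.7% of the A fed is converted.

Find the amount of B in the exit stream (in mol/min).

108 mol/min

A reacted = 0.387 × 557 = 215.6 mol/min; ν_A = −2, so ξ = 215.6/2 = 107.8 mol/min.
Outlet amounts (n = n₀ + ν ξ):
  A: 557 − 2(107.8) = 341.4
  B: 0 + 1(107.8) = 107.8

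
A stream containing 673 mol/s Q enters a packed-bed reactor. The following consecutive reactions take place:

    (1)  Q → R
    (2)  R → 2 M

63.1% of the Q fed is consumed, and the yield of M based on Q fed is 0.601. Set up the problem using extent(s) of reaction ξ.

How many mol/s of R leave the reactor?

222 mol/s

Conversion of Q: Q consumed = 1ξ₁ = 0.631 × 673 → ξ₁ = 424.7 mol/s.
Yield of M: 2ξ₂ / 673 = 0.601 → ξ₂ = 202.2 mol/s.
Outlet amounts (n = n₀ + Σ ν·ξ):
  Q: 673 − 1(424.7) = 248.3
  R: 0 + 1(424.7) − 1(202.2) = 222.4
  M: 0 + 2(202.2) = 404.5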